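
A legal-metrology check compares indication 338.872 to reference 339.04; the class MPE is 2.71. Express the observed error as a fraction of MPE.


e = indication - reference = 338.872 - 339.04 = -0.1680
|e| = 0.1680
ratio = |e| / MPE = 0.1680 / 2.71
ratio = 0.0620

0.0620


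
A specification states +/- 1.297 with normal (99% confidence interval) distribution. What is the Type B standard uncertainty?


u_B = half_width / 2.576
u_B = 1.297 / 2.576
u_B = 0.5035

0.5035


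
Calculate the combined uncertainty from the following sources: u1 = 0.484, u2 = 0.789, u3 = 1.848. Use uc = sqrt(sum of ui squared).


uc = sqrt(0.484^2 + 0.789^2 + 1.848^2)
uc = sqrt(4.271881)
uc = 2.0669

2.0669


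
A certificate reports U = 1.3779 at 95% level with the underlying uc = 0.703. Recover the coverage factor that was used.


k = U / uc
k = 1.3779 / 0.703
k = 1.96

1.96


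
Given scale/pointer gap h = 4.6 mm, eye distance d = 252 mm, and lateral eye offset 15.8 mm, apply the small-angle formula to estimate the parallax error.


error = h * offset / d
= 4.6 * 15.8 / 252
= 0.2884

0.2884


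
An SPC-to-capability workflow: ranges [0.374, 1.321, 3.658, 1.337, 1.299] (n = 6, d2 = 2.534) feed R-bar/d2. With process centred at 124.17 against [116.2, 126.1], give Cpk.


R_bar = (0.374 + 1.321 + 3.658 + 1.337 + 1.299) / 5 = 1.5978
sigma = R_bar / d2 = 1.5978 / 2.534 = 0.63054459
Cp = (USL - LSL)/(6*sigma) = (126.1 - 116.2)/(6*0.63054459) = 2.6168
Cpu = (126.1 - 124.17)/(3*0.63054459) = 1.0203
Cpl = (124.17 - 116.2)/(3*0.63054459) = 4.2133
Cpk = min(Cpu, Cpl) = 1.0203

1.0203


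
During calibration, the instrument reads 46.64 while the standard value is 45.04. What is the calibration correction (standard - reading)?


Correction = standard - reading
= 45.04 - 46.64
= -1.6000

-1.6000


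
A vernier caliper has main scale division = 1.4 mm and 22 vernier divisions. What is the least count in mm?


LC = MSD / n_div
= 1.4 / 22
= 0.0636

0.0636


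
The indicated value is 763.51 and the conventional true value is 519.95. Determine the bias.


Systematic error = measured - true
= 763.51 - 519.95
= 243.5600

243.5600


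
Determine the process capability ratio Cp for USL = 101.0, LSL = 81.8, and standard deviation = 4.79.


Cp = (USL - LSL) / (6 * sigma)
= (101.0 - 81.8) / (6 * 4.79)
= 19.2000 / 28.7400
= 0.6681

0.6681


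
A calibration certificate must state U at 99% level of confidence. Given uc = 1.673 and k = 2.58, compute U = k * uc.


U = k * uc
U = 2.58 * 1.673
U = 4.3163

4.3163


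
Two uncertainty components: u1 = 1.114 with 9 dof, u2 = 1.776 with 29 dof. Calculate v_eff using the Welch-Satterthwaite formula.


uc = sqrt(u1^2 + u2^2) = sqrt(1.114^2 + 1.776^2) = 2.0964666
v_eff = uc^4 / (u1^4/v1 + u2^4/v2)
= 2.0964666^4 / (1.114^4/9 + 1.776^4/29)
= 19.317539 / 0.51418198
v_eff = 37.5695

37.5695


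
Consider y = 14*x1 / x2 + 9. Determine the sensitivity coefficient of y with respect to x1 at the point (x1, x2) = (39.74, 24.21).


y = 14*x1 / x2 + 9
dy/dx1 = 14/x2
Evaluate at x2 = 24.21: c1 = 14 / 24.21
c1 = 0.5783

0.5783


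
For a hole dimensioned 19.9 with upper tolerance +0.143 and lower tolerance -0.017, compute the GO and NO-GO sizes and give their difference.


GO = nominal - lower_tol (smallest hole = maximum material condition)
GO = 19.9 - 0.017 = 19.883
NO-GO = nominal + upper_tol (largest hole = least material condition)
NO-GO = 19.9 + 0.143 = 20.043
spread = NO-GO - GO = 20.043 - 19.883 = 0.1600

0.1600


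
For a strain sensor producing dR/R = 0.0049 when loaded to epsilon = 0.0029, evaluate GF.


GF = (dR/R) / epsilon
= 0.0049 / 0.0029
= 1.6897

1.6897


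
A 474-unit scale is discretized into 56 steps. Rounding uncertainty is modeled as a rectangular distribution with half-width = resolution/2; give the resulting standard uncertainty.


resolution = range / divisions
resolution = 474 / 56 = 8.4642857
u_res = resolution / (2*sqrt(3))
u_res = 8.4642857 / 3.4641016
u_res = 2.4434

2.4434


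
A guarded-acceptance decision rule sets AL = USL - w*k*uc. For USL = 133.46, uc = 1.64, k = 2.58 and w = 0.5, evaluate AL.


U = k * uc = 2.58 * 1.64 = 4.2312
guard band g = w * U = 0.5 * 4.2312 = 2.1156
AL = USL - g = 133.46 - 2.1156
AL = 131.3444

131.3444


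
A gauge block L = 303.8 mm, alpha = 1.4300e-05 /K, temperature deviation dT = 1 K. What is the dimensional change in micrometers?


dL = L * alpha * dT
= 303.8 * 1.4300e-05 * 1
= 0.0043443 mm
dL_um = 0.0043443 * 1000 = 4.3443 um

4.3443


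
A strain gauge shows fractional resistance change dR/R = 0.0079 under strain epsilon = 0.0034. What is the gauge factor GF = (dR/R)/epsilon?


GF = (dR/R) / epsilon
= 0.0079 / 0.0034
= 2.3235

2.3235


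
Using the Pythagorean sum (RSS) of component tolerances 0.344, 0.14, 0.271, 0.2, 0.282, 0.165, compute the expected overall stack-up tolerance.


RSS = sqrt(0.344^2 + 0.14^2 + 0.271^2 + 0.2^2 + 0.282^2 + 0.165^2)
= sqrt(0.358126)
= 0.5984

0.5984


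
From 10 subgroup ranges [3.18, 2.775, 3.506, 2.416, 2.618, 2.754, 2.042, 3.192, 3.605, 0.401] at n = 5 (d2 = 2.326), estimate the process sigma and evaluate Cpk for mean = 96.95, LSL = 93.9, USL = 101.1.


R_bar = (3.18 + 2.775 + 3.506 + 2.416 + 2.618 + 2.754 + 2.042 + 3.192 + 3.605 + 0.401) / 10 = 2.6489
sigma = R_bar / d2 = 2.6489 / 2.326 = 1.138822
Cp = (USL - LSL)/(6*sigma) = (101.1 - 93.9)/(6*1.138822) = 1.0537
Cpu = (101.1 - 96.95)/(3*1.138822) = 1.2147
Cpl = (96.95 - 93.9)/(3*1.138822) = 0.8927
Cpk = min(Cpu, Cpl) = 0.8927

0.8927


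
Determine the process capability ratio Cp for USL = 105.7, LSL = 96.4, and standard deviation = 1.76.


Cp = (USL - LSL) / (6 * sigma)
= (105.7 - 96.4) / (6 * 1.76)
= 9.3000 / 10.5600
= 0.8807

0.8807


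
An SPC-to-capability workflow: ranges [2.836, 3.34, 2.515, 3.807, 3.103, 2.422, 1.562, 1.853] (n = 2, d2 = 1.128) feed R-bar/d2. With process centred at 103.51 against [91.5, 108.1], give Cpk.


R_bar = (2.836 + 3.34 + 2.515 + 3.807 + 3.103 + 2.422 + 1.562 + 1.853) / 8 = 2.67975
sigma = R_bar / d2 = 2.67975 / 1.128 = 2.3756649
Cp = (USL - LSL)/(6*sigma) = (108.1 - 91.5)/(6*2.3756649) = 1.1646
Cpu = (108.1 - 103.51)/(3*2.3756649) = 0.6440
Cpl = (103.51 - 91.5)/(3*2.3756649) = 1.6851
Cpk = min(Cpu, Cpl) = 0.6440

0.6440


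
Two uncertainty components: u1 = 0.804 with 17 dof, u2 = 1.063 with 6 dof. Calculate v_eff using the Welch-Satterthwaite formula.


uc = sqrt(u1^2 + u2^2) = sqrt(0.804^2 + 1.063^2) = 1.3328109
v_eff = uc^4 / (u1^4/v1 + u2^4/v2)
= 1.3328109^4 / (0.804^4/17 + 1.063^4/6)
= 3.1555433 / 0.23738462
v_eff = 13.2930

13.2930


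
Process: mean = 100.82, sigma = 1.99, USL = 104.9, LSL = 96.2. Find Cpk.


Cpu = (USL - mean) / (3*sigma) = (104.9 - 100.82) / (3*1.99) = 0.6834
Cpl = (mean - LSL) / (3*sigma) = (100.82 - 96.2) / (3*1.99) = 0.7739
Cpk = min(Cpu, Cpl) = 0.6834

0.6834


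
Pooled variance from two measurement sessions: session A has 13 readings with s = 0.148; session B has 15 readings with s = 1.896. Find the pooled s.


s_p = sqrt(((n1-1)*s1^2 + (n2-1)*s2^2) / (n1+n2-2))
numerator = (13-1)*0.148^2 + (15-1)*1.896^2 = 0.262848 + 50.327424 = 50.590272
denominator = 13 + 15 - 2 = 26
s_p^2 = 50.590272 / 26 = 1.9457797
s_p = sqrt(1.9457797) = 1.3949

1.3949


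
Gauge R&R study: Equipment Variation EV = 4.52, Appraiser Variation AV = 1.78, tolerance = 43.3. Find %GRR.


GRR = sqrt(EV^2 + AV^2) = sqrt(4.52^2 + 1.78^2) = 4.8578596
%GRR = GRR / tol * 100 = 4.8578596 / 43.3 * 100
%GRR = 11.2191

11.2191


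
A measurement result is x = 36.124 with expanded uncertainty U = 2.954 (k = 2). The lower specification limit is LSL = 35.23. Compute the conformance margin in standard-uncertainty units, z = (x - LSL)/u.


u = U / k = 2.954 / 2 = 1.477
margin = |LSL - x| = |35.23 - 36.124| = 0.894
z = margin / u = 0.894 / 1.477
z = 0.6053

0.6053


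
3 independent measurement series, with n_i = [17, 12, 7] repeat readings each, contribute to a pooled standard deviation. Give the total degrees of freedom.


nu = sum_i (n_i - 1)
nu = ((17 - 1) + (12 - 1) + (7 - 1))
nu = 16 + 11 + 6
nu = 33

33


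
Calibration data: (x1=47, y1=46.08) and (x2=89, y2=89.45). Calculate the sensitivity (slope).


slope = (y2 - y1) / (x2 - x1)
= (89.45 - 46.08) / (89 - 47)
= 43.3700 / 42
= 1.0326

1.0326


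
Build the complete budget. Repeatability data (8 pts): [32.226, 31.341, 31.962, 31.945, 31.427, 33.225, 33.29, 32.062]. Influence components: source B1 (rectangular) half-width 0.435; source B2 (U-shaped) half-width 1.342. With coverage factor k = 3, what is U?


mean = (32.226 + 31.341 + 31.962 + 31.945 + 31.427 + 33.225 + 33.29 + 32.062) / 8 = 32.18475
s = sqrt(sum((x - mean)^2)/(n-1)) = 0.72837034
u_A = s / sqrt(n) = 0.72837034 / sqrt(8) = 0.2575178
u_B1 = 0.435 / sqrt(3) = 0.25114737
u_B2 = 1.342 / sqrt(2) = 0.9489373
uc = sqrt(0.2575178^2 + 0.25114737^2 + 0.9489373^2) = 1.0148263
U = k * uc = 3 * 1.0148263
U = 3.0445

3.0445


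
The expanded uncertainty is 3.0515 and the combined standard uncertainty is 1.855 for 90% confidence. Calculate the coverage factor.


k = U / uc
k = 3.0515 / 1.855
k = 1.645

1.645


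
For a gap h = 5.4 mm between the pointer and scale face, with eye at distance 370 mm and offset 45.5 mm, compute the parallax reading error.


error = h * offset / d
= 5.4 * 45.5 / 370
= 0.6641

0.6641


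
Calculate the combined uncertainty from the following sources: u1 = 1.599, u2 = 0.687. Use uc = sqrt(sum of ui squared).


uc = sqrt(1.599^2 + 0.687^2)
uc = sqrt(3.02877)
uc = 1.7403

1.7403


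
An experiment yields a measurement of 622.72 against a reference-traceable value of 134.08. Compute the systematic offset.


Systematic error = measured - true
= 622.72 - 134.08
= 488.6400

488.6400


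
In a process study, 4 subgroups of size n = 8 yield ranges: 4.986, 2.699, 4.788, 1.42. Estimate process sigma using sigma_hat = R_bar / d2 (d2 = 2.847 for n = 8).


R_bar = (4.986 + 2.699 + 4.788 + 1.42) / 4
R_bar = 13.893 / 4 = 3.47325
sigma_hat = R_bar / d2 = 3.47325 / 2.847 = 1.2200

1.2200


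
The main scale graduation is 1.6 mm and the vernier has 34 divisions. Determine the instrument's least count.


LC = MSD / n_div
= 1.6 / 34
= 0.0471

0.0471


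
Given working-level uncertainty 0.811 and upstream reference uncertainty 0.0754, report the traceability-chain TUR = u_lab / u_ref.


TUR = u_lab / u_ref
= 0.811 / 0.0754
= 10.7560

10.7560


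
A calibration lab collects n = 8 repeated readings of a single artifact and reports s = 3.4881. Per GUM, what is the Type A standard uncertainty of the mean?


u_A = s / sqrt(n)
u_A = 3.4881 / sqrt(8)
u_A = 3.4881 / 2.8284271
u_A = 1.2332

1.2332


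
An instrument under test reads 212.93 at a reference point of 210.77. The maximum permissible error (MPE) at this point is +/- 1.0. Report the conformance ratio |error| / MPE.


e = indication - reference = 212.93 - 210.77 = 2.1600
|e| = 2.1600
ratio = |e| / MPE = 2.1600 / 1.0
ratio = 2.1600

2.1600


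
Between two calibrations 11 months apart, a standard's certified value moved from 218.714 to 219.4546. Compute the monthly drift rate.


rate = (v2 - v1) / months
= (219.4546 - 218.714) / 11
= 0.7406 / 11
= 0.0673

0.0673


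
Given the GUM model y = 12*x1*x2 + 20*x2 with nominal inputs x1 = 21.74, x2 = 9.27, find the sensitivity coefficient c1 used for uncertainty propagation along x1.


y = 12*x1*x2 + 20*x2
dy/dx1 = 12*x2
Evaluate at x2 = 9.27: c1 = 12 * 9.27
c1 = 111.2400

111.2400


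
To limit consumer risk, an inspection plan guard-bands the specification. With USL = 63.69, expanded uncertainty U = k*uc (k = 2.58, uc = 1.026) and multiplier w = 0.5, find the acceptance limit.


U = k * uc = 2.58 * 1.026 = 2.64708
guard band g = w * U = 0.5 * 2.64708 = 1.32354
AL = USL - g = 63.69 - 1.32354
AL = 62.3665

62.3665


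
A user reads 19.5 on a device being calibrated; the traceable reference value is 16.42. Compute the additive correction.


Correction = standard - reading
= 16.42 - 19.5
= -3.0800

-3.0800


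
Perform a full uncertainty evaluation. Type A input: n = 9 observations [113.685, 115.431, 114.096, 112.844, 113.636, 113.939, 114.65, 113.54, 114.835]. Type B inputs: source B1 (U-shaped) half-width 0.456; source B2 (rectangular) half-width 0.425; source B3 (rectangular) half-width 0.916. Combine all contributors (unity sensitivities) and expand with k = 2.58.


mean = (113.685 + 115.431 + 114.096 + 112.844 + 113.636 + 113.939 + 114.65 + 113.54 + 114.835) / 9 = 114.0728889
s = sqrt(sum((x - mean)^2)/(n-1)) = 0.78360265
u_A = s / sqrt(n) = 0.78360265 / sqrt(9) = 0.26120088
u_B1 = 0.456 / sqrt(2) = 0.32244069
u_B2 = 0.425 / sqrt(3) = 0.24537386
u_B3 = 0.916 / sqrt(3) = 0.52885285
uc = sqrt(0.26120088^2 + 0.32244069^2 + 0.24537386^2 + 0.52885285^2) = 0.71560294
U = k * uc = 2.58 * 0.71560294
U = 1.8463

1.8463


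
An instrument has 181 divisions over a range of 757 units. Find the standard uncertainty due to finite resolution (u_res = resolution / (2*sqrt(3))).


resolution = range / divisions
resolution = 757 / 181 = 4.1823204
u_res = resolution / (2*sqrt(3))
u_res = 4.1823204 / 3.4641016
u_res = 1.2073

1.2073


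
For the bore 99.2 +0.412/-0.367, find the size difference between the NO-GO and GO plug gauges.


GO = nominal - lower_tol (smallest hole = maximum material condition)
GO = 99.2 - 0.367 = 98.833
NO-GO = nominal + upper_tol (largest hole = least material condition)
NO-GO = 99.2 + 0.412 = 99.612
spread = NO-GO - GO = 99.612 - 98.833 = 0.7790

0.7790


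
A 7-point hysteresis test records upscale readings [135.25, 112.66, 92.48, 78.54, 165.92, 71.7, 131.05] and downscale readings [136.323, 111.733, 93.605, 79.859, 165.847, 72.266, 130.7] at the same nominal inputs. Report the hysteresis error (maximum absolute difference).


|135.25 - 136.323| = 1.0730
|112.66 - 111.733| = 0.9270
|92.48 - 93.605| = 1.1250
|78.54 - 79.859| = 1.3190
|165.92 - 165.847| = 0.0730
|71.7 - 72.266| = 0.5660
|131.05 - 130.7| = 0.3500
hysteresis = max(diffs) = 1.3190

1.3190


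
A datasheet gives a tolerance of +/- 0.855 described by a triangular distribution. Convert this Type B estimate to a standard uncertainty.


u_B = half_width / sqrt(6)
u_B = 0.855 / 2.4494897
u_B = 0.3491

0.3491


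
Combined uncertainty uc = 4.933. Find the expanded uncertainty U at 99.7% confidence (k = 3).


U = k * uc
U = 3 * 4.933
U = 14.7990

14.7990


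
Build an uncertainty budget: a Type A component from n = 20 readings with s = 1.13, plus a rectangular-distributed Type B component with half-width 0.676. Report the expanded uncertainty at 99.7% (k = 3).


u_A = s / sqrt(n) = 1.13 / sqrt(20) = 0.25267568
u_B = half_width / sqrt(3) = 0.676 / sqrt(3) = 0.39028878
uc = sqrt(u_A^2 + u_B^2) = sqrt(0.25267568^2 + 0.39028878^2) = 0.46494121
U = k * uc = 3 * 0.46494121
U = 1.3948

1.3948


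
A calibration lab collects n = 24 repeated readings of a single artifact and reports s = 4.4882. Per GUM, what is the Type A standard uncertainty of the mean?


u_A = s / sqrt(n)
u_A = 4.4882 / sqrt(24)
u_A = 4.4882 / 4.8989795
u_A = 0.9161

0.9161


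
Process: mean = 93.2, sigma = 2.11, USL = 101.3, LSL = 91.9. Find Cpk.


Cpu = (USL - mean) / (3*sigma) = (101.3 - 93.2) / (3*2.11) = 1.2796
Cpl = (mean - LSL) / (3*sigma) = (93.2 - 91.9) / (3*2.11) = 0.2054
Cpk = min(Cpu, Cpl) = 0.2054

0.2054


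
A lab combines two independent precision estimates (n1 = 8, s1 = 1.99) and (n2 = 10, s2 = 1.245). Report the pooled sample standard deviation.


s_p = sqrt(((n1-1)*s1^2 + (n2-1)*s2^2) / (n1+n2-2))
numerator = (8-1)*1.99^2 + (10-1)*1.245^2 = 27.7207 + 13.950225 = 41.670925
denominator = 8 + 10 - 2 = 16
s_p^2 = 41.670925 / 16 = 2.6044328
s_p = sqrt(2.6044328) = 1.6138

1.6138


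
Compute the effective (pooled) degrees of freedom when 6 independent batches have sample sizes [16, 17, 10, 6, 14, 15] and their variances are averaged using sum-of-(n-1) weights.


nu = sum_i (n_i - 1)
nu = ((16 - 1) + (17 - 1) + (10 - 1) + (6 - 1) + (14 - 1) + (15 - 1))
nu = 15 + 16 + 9 + 5 + 13 + 14
nu = 72

72


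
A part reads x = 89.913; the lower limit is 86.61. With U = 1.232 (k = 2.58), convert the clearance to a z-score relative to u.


u = U / k = 1.232 / 2.58 = 0.47751938
margin = |LSL - x| = |86.61 - 89.913| = 3.303
z = margin / u = 3.303 / 0.47751938
z = 6.9170

6.9170


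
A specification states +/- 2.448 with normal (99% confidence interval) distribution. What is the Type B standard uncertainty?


u_B = half_width / 2.576
u_B = 2.448 / 2.576
u_B = 0.9503

0.9503


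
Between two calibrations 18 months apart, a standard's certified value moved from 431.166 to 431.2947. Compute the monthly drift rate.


rate = (v2 - v1) / months
= (431.2947 - 431.166) / 18
= 0.1287 / 18
= 0.0071

0.0071


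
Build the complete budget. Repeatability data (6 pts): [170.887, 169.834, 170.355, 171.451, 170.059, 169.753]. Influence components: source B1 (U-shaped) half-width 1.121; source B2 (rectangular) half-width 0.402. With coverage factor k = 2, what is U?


mean = (170.887 + 169.834 + 170.355 + 171.451 + 170.059 + 169.753) / 6 = 170.3898333
s = sqrt(sum((x - mean)^2)/(n-1)) = 0.66308685
u_A = s / sqrt(n) = 0.66308685 / sqrt(6) = 0.27070407
u_B1 = 1.121 / sqrt(2) = 0.7926667
u_B2 = 0.402 / sqrt(3) = 0.23209481
uc = sqrt(0.27070407^2 + 0.7926667^2 + 0.23209481^2) = 0.86917731
U = k * uc = 2 * 0.86917731
U = 1.7384

1.7384


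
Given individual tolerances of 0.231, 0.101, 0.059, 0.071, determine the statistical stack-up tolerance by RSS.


RSS = sqrt(0.231^2 + 0.101^2 + 0.059^2 + 0.071^2)
= sqrt(0.072084)
= 0.2685

0.2685


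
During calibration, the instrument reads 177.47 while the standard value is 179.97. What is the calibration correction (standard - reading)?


Correction = standard - reading
= 179.97 - 177.47
= 2.5000

2.5000


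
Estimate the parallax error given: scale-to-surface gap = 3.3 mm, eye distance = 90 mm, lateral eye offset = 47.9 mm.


error = h * offset / d
= 3.3 * 47.9 / 90
= 1.7563

1.7563


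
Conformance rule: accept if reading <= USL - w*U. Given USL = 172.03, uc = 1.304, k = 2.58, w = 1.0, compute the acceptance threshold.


U = k * uc = 2.58 * 1.304 = 3.36432
guard band g = w * U = 1.0 * 3.36432 = 3.36432
AL = USL - g = 172.03 - 3.36432
AL = 168.6657

168.6657


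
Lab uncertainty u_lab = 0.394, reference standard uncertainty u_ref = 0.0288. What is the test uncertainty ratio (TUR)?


TUR = u_lab / u_ref
= 0.394 / 0.0288
= 13.6806

13.6806


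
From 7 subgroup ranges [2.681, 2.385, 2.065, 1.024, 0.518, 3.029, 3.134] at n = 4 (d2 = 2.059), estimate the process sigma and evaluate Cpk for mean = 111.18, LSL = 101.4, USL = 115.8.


R_bar = (2.681 + 2.385 + 2.065 + 1.024 + 0.518 + 3.029 + 3.134) / 7 = 2.1194286
sigma = R_bar / d2 = 2.1194286 / 2.059 = 1.0293485
Cp = (USL - LSL)/(6*sigma) = (115.8 - 101.4)/(6*1.0293485) = 2.3316
Cpu = (115.8 - 111.18)/(3*1.0293485) = 1.4961
Cpl = (111.18 - 101.4)/(3*1.0293485) = 3.1671
Cpk = min(Cpu, Cpl) = 1.4961

1.4961


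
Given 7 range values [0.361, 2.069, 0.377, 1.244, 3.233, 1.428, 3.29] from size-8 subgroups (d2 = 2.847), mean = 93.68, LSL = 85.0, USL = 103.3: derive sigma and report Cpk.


R_bar = (0.361 + 2.069 + 0.377 + 1.244 + 3.233 + 1.428 + 3.29) / 7 = 1.7145714
sigma = R_bar / d2 = 1.7145714 / 2.847 = 0.60223793
Cp = (USL - LSL)/(6*sigma) = (103.3 - 85.0)/(6*0.60223793) = 5.0644
Cpu = (103.3 - 93.68)/(3*0.60223793) = 5.3246
Cpl = (93.68 - 85.0)/(3*0.60223793) = 4.8043
Cpk = min(Cpu, Cpl) = 4.8043

4.8043


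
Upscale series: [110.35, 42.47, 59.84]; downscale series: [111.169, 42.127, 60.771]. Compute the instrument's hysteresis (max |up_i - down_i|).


|110.35 - 111.169| = 0.8190
|42.47 - 42.127| = 0.3430
|59.84 - 60.771| = 0.9310
hysteresis = max(diffs) = 0.9310

0.9310


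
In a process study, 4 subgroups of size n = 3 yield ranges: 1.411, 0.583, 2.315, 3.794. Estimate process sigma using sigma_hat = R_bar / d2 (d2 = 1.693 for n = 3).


R_bar = (1.411 + 0.583 + 2.315 + 3.794) / 4
R_bar = 8.103 / 4 = 2.02575
sigma_hat = R_bar / d2 = 2.02575 / 1.693 = 1.1965

1.1965


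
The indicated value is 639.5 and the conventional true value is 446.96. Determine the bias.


Systematic error = measured - true
= 639.5 - 446.96
= 192.5400

192.5400


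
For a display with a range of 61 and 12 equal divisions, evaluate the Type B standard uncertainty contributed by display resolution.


resolution = range / divisions
resolution = 61 / 12 = 5.0833333
u_res = resolution / (2*sqrt(3))
u_res = 5.0833333 / 3.4641016
u_res = 1.4674

1.4674


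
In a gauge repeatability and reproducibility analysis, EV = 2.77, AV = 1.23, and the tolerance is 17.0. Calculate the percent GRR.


GRR = sqrt(EV^2 + AV^2) = sqrt(2.77^2 + 1.23^2) = 3.0308085
%GRR = GRR / tol * 100 = 3.0308085 / 17.0 * 100
%GRR = 17.8283

17.8283


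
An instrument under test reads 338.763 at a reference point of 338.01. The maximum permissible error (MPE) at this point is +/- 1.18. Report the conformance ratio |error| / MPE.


e = indication - reference = 338.763 - 338.01 = 0.7530
|e| = 0.7530
ratio = |e| / MPE = 0.7530 / 1.18
ratio = 0.6381

0.6381


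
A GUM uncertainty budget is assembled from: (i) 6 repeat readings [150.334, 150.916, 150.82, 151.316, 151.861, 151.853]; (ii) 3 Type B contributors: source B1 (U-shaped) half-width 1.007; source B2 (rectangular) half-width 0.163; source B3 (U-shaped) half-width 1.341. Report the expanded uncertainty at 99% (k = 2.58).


mean = (150.334 + 150.916 + 150.82 + 151.316 + 151.861 + 151.853) / 6 = 151.1833333
s = sqrt(sum((x - mean)^2)/(n-1)) = 0.60829784
u_A = s / sqrt(n) = 0.60829784 / sqrt(6) = 0.24833655
u_B1 = 1.007 / sqrt(2) = 0.71205653
u_B2 = 0.163 / sqrt(3) = 0.094108094
u_B3 = 1.341 / sqrt(2) = 0.94823019
uc = sqrt(0.24833655^2 + 0.71205653^2 + 0.094108094^2 + 0.94823019^2) = 1.2151923
U = k * uc = 2.58 * 1.2151923
U = 3.1352

3.1352


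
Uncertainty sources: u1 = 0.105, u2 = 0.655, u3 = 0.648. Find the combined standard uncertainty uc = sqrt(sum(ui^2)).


uc = sqrt(0.105^2 + 0.655^2 + 0.648^2)
uc = sqrt(0.859954)
uc = 0.9273

0.9273


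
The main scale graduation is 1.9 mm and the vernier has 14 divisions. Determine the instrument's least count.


LC = MSD / n_div
= 1.9 / 14
= 0.1357

0.1357


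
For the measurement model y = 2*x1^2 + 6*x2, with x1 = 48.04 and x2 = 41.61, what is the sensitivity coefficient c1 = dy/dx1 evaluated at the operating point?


y = 2*x1^2 + 6*x2
dy/dx1 = 2*2*x1
Evaluate at x1 = 48.04: c1 = 4 * 48.04
c1 = 192.1600

192.1600


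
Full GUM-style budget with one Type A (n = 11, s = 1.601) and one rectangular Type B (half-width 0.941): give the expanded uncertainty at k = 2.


u_A = s / sqrt(n) = 1.601 / sqrt(11) = 0.48271966
u_B = half_width / sqrt(3) = 0.941 / sqrt(3) = 0.5432866
uc = sqrt(u_A^2 + u_B^2) = sqrt(0.48271966^2 + 0.5432866^2) = 0.72675897
U = k * uc = 2 * 0.72675897
U = 1.4535

1.4535


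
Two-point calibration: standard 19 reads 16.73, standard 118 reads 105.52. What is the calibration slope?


slope = (y2 - y1) / (x2 - x1)
= (105.52 - 16.73) / (118 - 19)
= 88.7900 / 99
= 0.8969

0.8969


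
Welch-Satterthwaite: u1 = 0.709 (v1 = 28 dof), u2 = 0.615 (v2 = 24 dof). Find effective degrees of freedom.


uc = sqrt(u1^2 + u2^2) = sqrt(0.709^2 + 0.615^2) = 0.93856593
v_eff = uc^4 / (u1^4/v1 + u2^4/v2)
= 0.93856593^4 / (0.709^4/28 + 0.615^4/24)
= 0.77599539 / 0.014985168
v_eff = 51.7842

51.7842


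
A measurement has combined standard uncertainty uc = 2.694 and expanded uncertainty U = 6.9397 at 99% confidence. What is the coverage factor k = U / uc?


k = U / uc
k = 6.9397 / 2.694
k = 2.576

2.576


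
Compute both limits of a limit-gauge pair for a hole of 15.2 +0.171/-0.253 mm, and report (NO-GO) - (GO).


GO = nominal - lower_tol (smallest hole = maximum material condition)
GO = 15.2 - 0.253 = 14.947
NO-GO = nominal + upper_tol (largest hole = least material condition)
NO-GO = 15.2 + 0.171 = 15.371
spread = NO-GO - GO = 15.371 - 14.947 = 0.4240

0.4240


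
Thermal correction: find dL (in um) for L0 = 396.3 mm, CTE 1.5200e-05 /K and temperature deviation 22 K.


dL = L * alpha * dT
= 396.3 * 1.5200e-05 * 22
= 0.1325227 mm
dL_um = 0.1325227 * 1000 = 132.5227 um

132.5227


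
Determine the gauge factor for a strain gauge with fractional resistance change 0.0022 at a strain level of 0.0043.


GF = (dR/R) / epsilon
= 0.0022 / 0.0043
= 0.5116

0.5116


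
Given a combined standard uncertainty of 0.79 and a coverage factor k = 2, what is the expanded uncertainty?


U = k * uc
U = 2 * 0.79
U = 1.5800

1.5800


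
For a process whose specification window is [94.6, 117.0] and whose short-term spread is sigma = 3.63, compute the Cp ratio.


Cp = (USL - LSL) / (6 * sigma)
= (117.0 - 94.6) / (6 * 3.63)
= 22.4000 / 21.7800
= 1.0285

1.0285


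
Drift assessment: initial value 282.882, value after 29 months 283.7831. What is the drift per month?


rate = (v2 - v1) / months
= (283.7831 - 282.882) / 29
= 0.9011 / 29
= 0.0311

0.0311


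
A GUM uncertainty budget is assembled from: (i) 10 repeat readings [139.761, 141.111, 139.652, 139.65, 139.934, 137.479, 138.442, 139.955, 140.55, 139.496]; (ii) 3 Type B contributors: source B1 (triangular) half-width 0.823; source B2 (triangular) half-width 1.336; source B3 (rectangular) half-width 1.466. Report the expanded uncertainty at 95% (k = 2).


mean = (139.761 + 141.111 + 139.652 + 139.65 + 139.934 + 137.479 + 138.442 + 139.955 + 140.55 + 139.496) / 10 = 139.603
s = sqrt(sum((x - mean)^2)/(n-1)) = 1.0167846
u_A = s / sqrt(n) = 1.0167846 / sqrt(10) = 0.32153552
u_B1 = 0.823 / sqrt(6) = 0.33598834
u_B2 = 1.336 / sqrt(6) = 0.54541972
u_B3 = 1.466 / sqrt(3) = 0.84639549
uc = sqrt(0.32153552^2 + 0.33598834^2 + 0.54541972^2 + 0.84639549^2) = 1.1091173
U = k * uc = 2 * 1.1091173
U = 2.2182

2.2182


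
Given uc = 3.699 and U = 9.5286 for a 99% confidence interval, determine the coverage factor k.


k = U / uc
k = 9.5286 / 3.699
k = 2.576

2.576


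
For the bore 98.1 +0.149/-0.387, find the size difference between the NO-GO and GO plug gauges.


GO = nominal - lower_tol (smallest hole = maximum material condition)
GO = 98.1 - 0.387 = 97.713
NO-GO = nominal + upper_tol (largest hole = least material condition)
NO-GO = 98.1 + 0.149 = 98.249
spread = NO-GO - GO = 98.249 - 97.713 = 0.5360

0.5360


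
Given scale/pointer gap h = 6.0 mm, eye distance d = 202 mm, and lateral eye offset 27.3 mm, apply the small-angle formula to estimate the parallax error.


error = h * offset / d
= 6.0 * 27.3 / 202
= 0.8109

0.8109


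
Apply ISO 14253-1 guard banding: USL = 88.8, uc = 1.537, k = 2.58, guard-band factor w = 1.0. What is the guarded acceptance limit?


U = k * uc = 2.58 * 1.537 = 3.96546
guard band g = w * U = 1.0 * 3.96546 = 3.96546
AL = USL - g = 88.8 - 3.96546
AL = 84.8345

84.8345


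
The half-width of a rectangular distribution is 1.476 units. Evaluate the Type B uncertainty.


u_B = half_width / sqrt(3)
u_B = 1.476 / 1.7320508
u_B = 0.8522

0.8522


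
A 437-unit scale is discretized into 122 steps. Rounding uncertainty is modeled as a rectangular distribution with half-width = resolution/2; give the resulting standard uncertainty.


resolution = range / divisions
resolution = 437 / 122 = 3.5819672
u_res = resolution / (2*sqrt(3))
u_res = 3.5819672 / 3.4641016
u_res = 1.0340

1.0340


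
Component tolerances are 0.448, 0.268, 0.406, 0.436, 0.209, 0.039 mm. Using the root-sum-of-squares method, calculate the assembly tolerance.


RSS = sqrt(0.448^2 + 0.268^2 + 0.406^2 + 0.436^2 + 0.209^2 + 0.039^2)
= sqrt(0.672662)
= 0.8202

0.8202


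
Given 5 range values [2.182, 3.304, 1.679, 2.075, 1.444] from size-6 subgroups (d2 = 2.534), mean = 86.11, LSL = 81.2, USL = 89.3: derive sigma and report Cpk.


R_bar = (2.182 + 3.304 + 1.679 + 2.075 + 1.444) / 5 = 2.1368
sigma = R_bar / d2 = 2.1368 / 2.534 = 0.84325178
Cp = (USL - LSL)/(6*sigma) = (89.3 - 81.2)/(6*0.84325178) = 1.6009
Cpu = (89.3 - 86.11)/(3*0.84325178) = 1.2610
Cpl = (86.11 - 81.2)/(3*0.84325178) = 1.9409
Cpk = min(Cpu, Cpl) = 1.2610

1.2610


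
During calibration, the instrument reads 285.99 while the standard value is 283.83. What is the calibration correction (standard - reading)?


Correction = standard - reading
= 283.83 - 285.99
= -2.1600

-2.1600


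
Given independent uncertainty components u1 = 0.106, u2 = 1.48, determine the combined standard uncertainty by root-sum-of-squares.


uc = sqrt(0.106^2 + 1.48^2)
uc = sqrt(2.201636)
uc = 1.4838

1.4838


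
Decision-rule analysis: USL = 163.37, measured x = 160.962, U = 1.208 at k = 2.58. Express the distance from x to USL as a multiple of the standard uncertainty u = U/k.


u = U / k = 1.208 / 2.58 = 0.46821705
margin = |USL - x| = |163.37 - 160.962| = 2.408
z = margin / u = 2.408 / 0.46821705
z = 5.1429

5.1429


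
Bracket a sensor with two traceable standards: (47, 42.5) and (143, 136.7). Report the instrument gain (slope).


slope = (y2 - y1) / (x2 - x1)
= (136.7 - 42.5) / (143 - 47)
= 94.2000 / 96
= 0.9812

0.9812


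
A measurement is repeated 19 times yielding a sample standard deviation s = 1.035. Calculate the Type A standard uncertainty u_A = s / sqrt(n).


u_A = s / sqrt(n)
u_A = 1.035 / sqrt(19)
u_A = 1.035 / 4.3588989
u_A = 0.2374

0.2374


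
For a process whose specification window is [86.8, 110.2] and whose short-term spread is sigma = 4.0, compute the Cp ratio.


Cp = (USL - LSL) / (6 * sigma)
= (110.2 - 86.8) / (6 * 4.0)
= 23.4000 / 24.0000
= 0.9750

0.9750


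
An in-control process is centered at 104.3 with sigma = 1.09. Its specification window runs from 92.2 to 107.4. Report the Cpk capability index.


Cpu = (USL - mean) / (3*sigma) = (107.4 - 104.3) / (3*1.09) = 0.9480
Cpl = (mean - LSL) / (3*sigma) = (104.3 - 92.2) / (3*1.09) = 3.7003
Cpk = min(Cpu, Cpl) = 0.9480

0.9480


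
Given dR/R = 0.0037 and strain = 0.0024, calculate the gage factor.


GF = (dR/R) / epsilon
= 0.0037 / 0.0024
= 1.5417

1.5417


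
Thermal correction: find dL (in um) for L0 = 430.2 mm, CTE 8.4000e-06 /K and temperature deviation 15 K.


dL = L * alpha * dT
= 430.2 * 8.4000e-06 * 15
= 0.0542052 mm
dL_um = 0.0542052 * 1000 = 54.2052 um

54.2052


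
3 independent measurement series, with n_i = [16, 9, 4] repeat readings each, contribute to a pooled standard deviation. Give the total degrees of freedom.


nu = sum_i (n_i - 1)
nu = ((16 - 1) + (9 - 1) + (4 - 1))
nu = 15 + 8 + 3
nu = 26

26


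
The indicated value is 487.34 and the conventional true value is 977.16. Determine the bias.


Systematic error = measured - true
= 487.34 - 977.16
= -489.8200

-489.8200


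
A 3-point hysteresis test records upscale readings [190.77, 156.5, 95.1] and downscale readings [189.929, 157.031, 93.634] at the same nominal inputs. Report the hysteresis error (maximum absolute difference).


|190.77 - 189.929| = 0.8410
|156.5 - 157.031| = 0.5310
|95.1 - 93.634| = 1.4660
hysteresis = max(diffs) = 1.4660

1.4660


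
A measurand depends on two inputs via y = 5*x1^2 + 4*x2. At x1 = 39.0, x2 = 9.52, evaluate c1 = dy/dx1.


y = 5*x1^2 + 4*x2
dy/dx1 = 2*5*x1
Evaluate at x1 = 39.0: c1 = 10 * 39.0
c1 = 390.0000

390.0000


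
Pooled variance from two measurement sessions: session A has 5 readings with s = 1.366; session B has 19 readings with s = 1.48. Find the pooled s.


s_p = sqrt(((n1-1)*s1^2 + (n2-1)*s2^2) / (n1+n2-2))
numerator = (5-1)*1.366^2 + (19-1)*1.48^2 = 7.463824 + 39.4272 = 46.891024
denominator = 5 + 19 - 2 = 22
s_p^2 = 46.891024 / 22 = 2.1314102
s_p = sqrt(2.1314102) = 1.4599

1.4599


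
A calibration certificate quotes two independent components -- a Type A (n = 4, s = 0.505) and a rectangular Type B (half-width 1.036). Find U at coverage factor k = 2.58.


u_A = s / sqrt(n) = 0.505 / sqrt(4) = 0.2525
u_B = half_width / sqrt(3) = 1.036 / sqrt(3) = 0.59813488
uc = sqrt(u_A^2 + u_B^2) = sqrt(0.2525^2 + 0.59813488^2) = 0.64924694
U = k * uc = 2.58 * 0.64924694
U = 1.6751

1.6751


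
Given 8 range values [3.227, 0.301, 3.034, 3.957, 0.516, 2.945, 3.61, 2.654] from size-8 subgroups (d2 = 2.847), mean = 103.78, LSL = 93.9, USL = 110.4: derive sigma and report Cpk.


R_bar = (3.227 + 0.301 + 3.034 + 3.957 + 0.516 + 2.945 + 3.61 + 2.654) / 8 = 2.5305
sigma = R_bar / d2 = 2.5305 / 2.847 = 0.88883035
Cp = (USL - LSL)/(6*sigma) = (110.4 - 93.9)/(6*0.88883035) = 3.0940
Cpu = (110.4 - 103.78)/(3*0.88883035) = 2.4827
Cpl = (103.78 - 93.9)/(3*0.88883035) = 3.7052
Cpk = min(Cpu, Cpl) = 2.4827

2.4827


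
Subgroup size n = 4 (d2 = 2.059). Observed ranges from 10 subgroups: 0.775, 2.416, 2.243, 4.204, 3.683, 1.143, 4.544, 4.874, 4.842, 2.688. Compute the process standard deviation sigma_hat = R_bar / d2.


R_bar = (0.775 + 2.416 + 2.243 + 4.204 + 3.683 + 1.143 + 4.544 + 4.874 + 4.842 + 2.688) / 10
R_bar = 31.412 / 10 = 3.1412
sigma_hat = R_bar / d2 = 3.1412 / 2.059 = 1.5256

1.5256


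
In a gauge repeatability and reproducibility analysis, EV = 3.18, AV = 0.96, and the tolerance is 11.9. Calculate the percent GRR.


GRR = sqrt(EV^2 + AV^2) = sqrt(3.18^2 + 0.96^2) = 3.3217465
%GRR = GRR / tol * 100 = 3.3217465 / 11.9 * 100
%GRR = 27.9138

27.9138


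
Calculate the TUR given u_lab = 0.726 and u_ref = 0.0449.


TUR = u_lab / u_ref
= 0.726 / 0.0449
= 16.1693

16.1693


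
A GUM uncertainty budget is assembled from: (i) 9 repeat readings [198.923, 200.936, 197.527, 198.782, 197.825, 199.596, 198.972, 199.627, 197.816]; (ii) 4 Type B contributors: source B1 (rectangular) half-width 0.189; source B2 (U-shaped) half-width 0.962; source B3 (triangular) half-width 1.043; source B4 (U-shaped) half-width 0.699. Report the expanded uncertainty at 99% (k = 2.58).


mean = (198.923 + 200.936 + 197.527 + 198.782 + 197.825 + 199.596 + 198.972 + 199.627 + 197.816) / 9 = 198.8893333
s = sqrt(sum((x - mean)^2)/(n-1)) = 1.0835511
u_A = s / sqrt(n) = 1.0835511 / sqrt(9) = 0.3611837
u_B1 = 0.189 / sqrt(3) = 0.1091192
u_B2 = 0.962 / sqrt(2) = 0.68023672
u_B3 = 1.043 / sqrt(6) = 0.42580297
u_B4 = 0.699 / sqrt(2) = 0.49426764
uc = sqrt(0.3611837^2 + 0.1091192^2 + 0.68023672^2 + 0.42580297^2 + 0.49426764^2) = 1.0152297
U = k * uc = 2.58 * 1.0152297
U = 2.6193

2.6193


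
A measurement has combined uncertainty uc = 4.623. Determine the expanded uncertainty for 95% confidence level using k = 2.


U = k * uc
U = 2 * 4.623
U = 9.2460

9.2460


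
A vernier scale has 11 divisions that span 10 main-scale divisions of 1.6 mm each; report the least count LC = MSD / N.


LC = MSD / n_div
= 1.6 / 11
= 0.1455

0.1455


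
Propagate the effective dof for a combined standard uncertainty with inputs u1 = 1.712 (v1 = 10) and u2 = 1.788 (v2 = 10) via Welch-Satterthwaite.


uc = sqrt(u1^2 + u2^2) = sqrt(1.712^2 + 1.788^2) = 2.4754571
v_eff = uc^4 / (u1^4/v1 + u2^4/v2)
= 2.4754571^4 / (1.712^4/10 + 1.788^4/10)
= 37.55101 / 1.8810884
v_eff = 19.9624

19.9624


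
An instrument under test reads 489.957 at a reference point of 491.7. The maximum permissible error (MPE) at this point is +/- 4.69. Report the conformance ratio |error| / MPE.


e = indication - reference = 489.957 - 491.7 = -1.7430
|e| = 1.7430
ratio = |e| / MPE = 1.7430 / 4.69
ratio = 0.3716

0.3716


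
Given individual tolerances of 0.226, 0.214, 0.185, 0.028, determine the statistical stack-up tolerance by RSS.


RSS = sqrt(0.226^2 + 0.214^2 + 0.185^2 + 0.028^2)
= sqrt(0.131881)
= 0.3632

0.3632


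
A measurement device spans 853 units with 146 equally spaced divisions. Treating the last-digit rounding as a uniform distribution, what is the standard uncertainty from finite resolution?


resolution = range / divisions
resolution = 853 / 146 = 5.8424658
u_res = resolution / (2*sqrt(3))
u_res = 5.8424658 / 3.4641016
u_res = 1.6866

1.6866


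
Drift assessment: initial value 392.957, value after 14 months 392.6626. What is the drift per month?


rate = (v2 - v1) / months
= (392.6626 - 392.957) / 14
= -0.2944 / 14
= -0.0210

-0.0210


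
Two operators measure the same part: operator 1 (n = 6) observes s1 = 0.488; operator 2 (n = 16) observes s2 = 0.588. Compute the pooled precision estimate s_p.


s_p = sqrt(((n1-1)*s1^2 + (n2-1)*s2^2) / (n1+n2-2))
numerator = (6-1)*0.488^2 + (16-1)*0.588^2 = 1.19072 + 5.18616 = 6.37688
denominator = 6 + 16 - 2 = 20
s_p^2 = 6.37688 / 20 = 0.318844
s_p = sqrt(0.318844) = 0.5647

0.5647


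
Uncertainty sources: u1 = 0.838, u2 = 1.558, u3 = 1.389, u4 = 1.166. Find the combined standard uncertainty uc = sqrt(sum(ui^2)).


uc = sqrt(0.838^2 + 1.558^2 + 1.389^2 + 1.166^2)
uc = sqrt(6.418485)
uc = 2.5335

2.5335


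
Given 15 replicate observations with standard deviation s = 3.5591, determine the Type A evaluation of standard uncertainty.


u_A = s / sqrt(n)
u_A = 3.5591 / sqrt(15)
u_A = 3.5591 / 3.8729833
u_A = 0.9190

0.9190


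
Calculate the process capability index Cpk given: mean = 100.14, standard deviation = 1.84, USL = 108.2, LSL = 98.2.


Cpu = (USL - mean) / (3*sigma) = (108.2 - 100.14) / (3*1.84) = 1.4601
Cpl = (mean - LSL) / (3*sigma) = (100.14 - 98.2) / (3*1.84) = 0.3514
Cpk = min(Cpu, Cpl) = 0.3514

0.3514


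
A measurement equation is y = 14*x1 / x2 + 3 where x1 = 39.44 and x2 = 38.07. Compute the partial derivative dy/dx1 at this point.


y = 14*x1 / x2 + 3
dy/dx1 = 14/x2
Evaluate at x2 = 38.07: c1 = 14 / 38.07
c1 = 0.3677

0.3677


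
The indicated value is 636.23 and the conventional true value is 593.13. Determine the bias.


Systematic error = measured - true
= 636.23 - 593.13
= 43.1000

43.1000


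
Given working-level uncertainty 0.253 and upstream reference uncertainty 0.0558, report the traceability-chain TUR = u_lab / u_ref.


TUR = u_lab / u_ref
= 0.253 / 0.0558
= 4.5341

4.5341


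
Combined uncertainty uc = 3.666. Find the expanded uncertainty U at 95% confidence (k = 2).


U = k * uc
U = 2 * 3.666
U = 7.3320

7.3320


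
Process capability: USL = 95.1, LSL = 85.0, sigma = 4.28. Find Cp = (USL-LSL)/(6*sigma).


Cp = (USL - LSL) / (6 * sigma)
= (95.1 - 85.0) / (6 * 4.28)
= 10.1000 / 25.6800
= 0.3933

0.3933


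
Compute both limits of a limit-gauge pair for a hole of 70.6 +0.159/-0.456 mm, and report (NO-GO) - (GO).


GO = nominal - lower_tol (smallest hole = maximum material condition)
GO = 70.6 - 0.456 = 70.144
NO-GO = nominal + upper_tol (largest hole = least material condition)
NO-GO = 70.6 + 0.159 = 70.759
spread = NO-GO - GO = 70.759 - 70.144 = 0.6150

0.6150


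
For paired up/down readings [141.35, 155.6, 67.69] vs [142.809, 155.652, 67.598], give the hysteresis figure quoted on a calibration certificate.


|141.35 - 142.809| = 1.4590
|155.6 - 155.652| = 0.0520
|67.69 - 67.598| = 0.0920
hysteresis = max(diffs) = 1.4590

1.4590


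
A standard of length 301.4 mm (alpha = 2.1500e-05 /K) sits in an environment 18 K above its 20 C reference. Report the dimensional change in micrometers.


dL = L * alpha * dT
= 301.4 * 2.1500e-05 * 18
= 0.1166418 mm
dL_um = 0.1166418 * 1000 = 116.6418 um

116.6418


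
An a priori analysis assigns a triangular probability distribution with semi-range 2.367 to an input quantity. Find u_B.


u_B = half_width / sqrt(6)
u_B = 2.367 / 2.4494897
u_B = 0.9663

0.9663


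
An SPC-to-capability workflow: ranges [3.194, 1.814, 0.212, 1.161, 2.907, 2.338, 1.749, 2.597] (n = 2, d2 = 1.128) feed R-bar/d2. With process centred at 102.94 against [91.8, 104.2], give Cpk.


R_bar = (3.194 + 1.814 + 0.212 + 1.161 + 2.907 + 2.338 + 1.749 + 2.597) / 8 = 1.9965
sigma = R_bar / d2 = 1.9965 / 1.128 = 1.7699468
Cp = (USL - LSL)/(6*sigma) = (104.2 - 91.8)/(6*1.7699468) = 1.1676
Cpu = (104.2 - 102.94)/(3*1.7699468) = 0.2373
Cpl = (102.94 - 91.8)/(3*1.7699468) = 2.0980
Cpk = min(Cpu, Cpl) = 0.2373

0.2373
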